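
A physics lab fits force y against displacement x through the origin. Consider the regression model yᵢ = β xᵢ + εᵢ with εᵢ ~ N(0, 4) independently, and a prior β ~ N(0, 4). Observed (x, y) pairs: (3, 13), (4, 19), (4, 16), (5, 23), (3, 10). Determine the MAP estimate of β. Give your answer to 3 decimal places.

β̂_MAP = 4.263

log p(β | y) = −Σ(yᵢ − βxᵢ)²/(2·4) − β²/(2·4) + const.
Setting the derivative to zero: Σxᵢ(yᵢ − βxᵢ)/4 − β/4 = 0, so β = Σxᵢyᵢ / (Σxᵢ² + σ²/τ²).
Σxᵢyᵢ = 3·13 + 4·19 + 4·16 + 5·23 + 3·10 = 324; Σxᵢ² = 75; σ²/τ² = 1.
β̂_MAP = 324 / (75 + 1) = 324/76 ≈ 4.263.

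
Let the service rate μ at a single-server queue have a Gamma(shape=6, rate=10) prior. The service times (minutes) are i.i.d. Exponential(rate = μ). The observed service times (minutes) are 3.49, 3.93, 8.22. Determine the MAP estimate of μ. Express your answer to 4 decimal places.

μ̂_MAP = 0.3120

The Exponential(rate=μ) likelihood is ∝ μ^n e^(−μΣtᵢ). Here n = 3 and Σtᵢ = 3.49 + 3.93 + 8.22 = 15.64.
Posterior ∝ μ^5e^(−10μ) · μ^3e^(−15.64μ) = μ^8e^(−25.64μ), i.e. Gamma(9, 25.64).
Mode = (a−1)/b = 8/25.64 ≈ 0.3120.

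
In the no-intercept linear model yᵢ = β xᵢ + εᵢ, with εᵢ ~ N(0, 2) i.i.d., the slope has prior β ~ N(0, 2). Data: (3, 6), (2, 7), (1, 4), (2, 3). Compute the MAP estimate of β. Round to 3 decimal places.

β̂_MAP = 2.211

log p(β | y) = −Σ(yᵢ − βxᵢ)²/(2·2) − β²/(2·2) + const.
Setting the derivative to zero: Σxᵢ(yᵢ − βxᵢ)/2 − β/2 = 0, so β = Σxᵢyᵢ / (Σxᵢ² + σ²/τ²).
Σxᵢyᵢ = 3·6 + 2·7 + 1·4 + 2·3 = 42; Σxᵢ² = 18; σ²/τ² = 1.
β̂_MAP = 42 / (18 + 1) = 42/19 ≈ 2.211.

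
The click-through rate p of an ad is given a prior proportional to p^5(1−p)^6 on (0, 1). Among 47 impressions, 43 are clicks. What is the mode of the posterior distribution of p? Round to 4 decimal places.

The prior density ∝ p^5(1−p)^6 is the kernel of Beta(6, 7).
Data: 43 successes in 47 trials. The binomial likelihood contributes p^43(1−p)^4, so the posterior is Beta(6+43, 7+4) = Beta(49, 11).
For Beta(a, b) with a, b > 1 the mode is (a−1)/(a+b−2) = 48/58 ≈ 0.8276.

p̂_MAP = 0.8276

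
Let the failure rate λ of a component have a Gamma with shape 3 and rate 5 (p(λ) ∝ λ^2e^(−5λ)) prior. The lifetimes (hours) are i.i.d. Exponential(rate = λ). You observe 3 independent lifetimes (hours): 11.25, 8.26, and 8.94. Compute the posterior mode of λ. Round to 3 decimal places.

The Exponential(rate=λ) likelihood is ∝ λ^n e^(−λΣtᵢ). Here n = 3 and Σtᵢ = 11.25 + 8.26 + 8.94 = 28.45.
Posterior ∝ λ^2e^(−5λ) · λ^3e^(−28.45λ) = λ^5e^(−33.45λ), i.e. Gamma(6, 33.45).
Mode = (a−1)/b = 5/33.45 ≈ 0.149.

λ̂_MAP = 0.149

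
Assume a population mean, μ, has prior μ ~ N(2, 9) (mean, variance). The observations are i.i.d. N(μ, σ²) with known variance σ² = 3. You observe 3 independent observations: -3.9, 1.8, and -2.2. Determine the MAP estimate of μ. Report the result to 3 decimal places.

μ̂_MAP = -1.090

n = 3; x̄ = ((-3.9) + 1.8 + (-2.2))/3 = -4.3/3 = -43/30 ≈ -1.4333.
For a Normal prior and Normal likelihood with known variance, the posterior is Normal; its mode equals its mean, the precision-weighted average.
Prior precision 1/σ₀² = 1/9; data precision n/σ² = 3/3 = 1.
μ̂ = ((1/9)·2 + 1·(-43/30)) / (1/9 + 1) = (-109/90)/(10/9) = -1.090.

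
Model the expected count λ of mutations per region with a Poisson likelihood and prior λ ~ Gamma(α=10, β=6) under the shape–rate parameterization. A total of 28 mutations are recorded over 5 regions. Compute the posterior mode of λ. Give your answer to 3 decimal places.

λ̂_MAP = 3.364

Σxᵢ = 28, n = 5.
Posterior ∝ λ^9e^(−6λ) · λ^28e^(−5λ) = λ^37e^(−11λ), i.e. Gamma(shape=38, rate=11).
The mode of a Gamma(a, b) with a ≥ 1 (shape–rate) is (a−1)/b = 37/11 ≈ 3.364.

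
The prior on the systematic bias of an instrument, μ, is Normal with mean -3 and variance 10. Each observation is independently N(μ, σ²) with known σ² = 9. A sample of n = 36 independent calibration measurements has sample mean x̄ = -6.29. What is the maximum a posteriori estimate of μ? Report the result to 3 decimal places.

n = 36, x̄ = -6.29.
For a Normal prior and Normal likelihood with known variance, the posterior is Normal; its mode equals its mean, the precision-weighted average.
Prior precision 1/σ₀² = 1/10 = 0.1; data precision n/σ² = 36/9 = 4.
μ̂ = (0.1·(-3) + 4·(-6.29)) / (0.1 + 4) = (-25.46)/4.1 = -1273/205 ≈ -6.210.

μ̂_MAP = -6.210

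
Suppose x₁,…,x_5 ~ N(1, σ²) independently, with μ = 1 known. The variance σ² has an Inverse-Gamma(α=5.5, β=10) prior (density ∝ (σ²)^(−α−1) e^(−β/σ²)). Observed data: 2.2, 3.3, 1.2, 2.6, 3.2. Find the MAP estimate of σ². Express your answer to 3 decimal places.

σ̂²_MAP = 1.898

Sum of squared deviations about the known mean: SS = (2.2−1)² + (3.3−1)² + (1.2−1)² + (2.6−1)² + (3.2−1)² = 14.17.
The Normal likelihood contributes (σ²)^(−n/2) exp(−SS/(2σ²)), so the posterior is Inverse-Gamma(α + n/2, β + SS/2) = Inverse-Gamma(8, 17.085).
The mode of Inverse-Gamma(a, b) is b/(a+1) = 17.085/9 ≈ 1.898.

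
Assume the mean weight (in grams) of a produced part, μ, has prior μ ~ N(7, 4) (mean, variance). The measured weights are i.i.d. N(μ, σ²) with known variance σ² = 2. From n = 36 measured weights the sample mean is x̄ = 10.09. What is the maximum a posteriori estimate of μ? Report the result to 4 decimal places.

μ̂_MAP = 10.0477

n = 36, x̄ = 10.09.
For a Normal prior and Normal likelihood with known variance, the posterior is Normal; its mode equals its mean, the precision-weighted average.
Prior precision 1/σ₀² = 1/4 = 0.25; data precision n/σ² = 36/2 = 18.
μ̂ = (0.25·7 + 18·10.09) / (0.25 + 18) = 183.37/18.25 = 18337/1825 ≈ 10.0477.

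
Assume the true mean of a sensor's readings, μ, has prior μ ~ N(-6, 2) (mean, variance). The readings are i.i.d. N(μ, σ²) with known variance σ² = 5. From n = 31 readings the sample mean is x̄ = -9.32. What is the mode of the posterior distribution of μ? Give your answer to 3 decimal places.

μ̂_MAP = -9.072

n = 31, x̄ = -9.32.
For a Normal prior and Normal likelihood with known variance, the posterior is Normal; its mode equals its mean, the precision-weighted average.
Prior precision 1/σ₀² = 1/2 = 0.5; data precision n/σ² = 31/5 = 6.2.
μ̂ = (0.5·(-6) + 6.2·(-9.32)) / (0.5 + 6.2) = (-60.784)/6.7 = -15196/1675 ≈ -9.072.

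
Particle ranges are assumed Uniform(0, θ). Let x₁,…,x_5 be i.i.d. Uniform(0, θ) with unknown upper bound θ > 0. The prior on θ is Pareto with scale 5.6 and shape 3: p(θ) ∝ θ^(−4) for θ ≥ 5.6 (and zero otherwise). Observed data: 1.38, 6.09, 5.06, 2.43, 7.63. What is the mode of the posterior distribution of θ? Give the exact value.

θ̂_MAP = 7.63

The Uniform(0, θ) likelihood is θ^(−n) for θ ≥ max(xᵢ), zero otherwise. Here max(xᵢ) = 7.63.
Posterior ∝ θ^(−4) · θ^(−5) = θ^(−9) on θ ≥ max(5.6, 7.63) = 7.63.
This density is strictly decreasing in θ, so the posterior mode lies at the lower boundary of the support.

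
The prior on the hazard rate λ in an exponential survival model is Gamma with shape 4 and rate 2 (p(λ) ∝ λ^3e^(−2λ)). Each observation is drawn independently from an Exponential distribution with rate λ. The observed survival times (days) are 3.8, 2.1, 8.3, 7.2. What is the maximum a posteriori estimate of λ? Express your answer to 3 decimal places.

λ̂_MAP = 0.299

The Exponential(rate=λ) likelihood is ∝ λ^n e^(−λΣtᵢ). Here n = 4 and Σtᵢ = 3.8 + 2.1 + 8.3 + 7.2 = 21.4.
Posterior ∝ λ^3e^(−2λ) · λ^4e^(−21.4λ) = λ^7e^(−23.4λ), i.e. Gamma(8, 23.4).
Mode = (a−1)/b = 7/23.4 ≈ 0.299.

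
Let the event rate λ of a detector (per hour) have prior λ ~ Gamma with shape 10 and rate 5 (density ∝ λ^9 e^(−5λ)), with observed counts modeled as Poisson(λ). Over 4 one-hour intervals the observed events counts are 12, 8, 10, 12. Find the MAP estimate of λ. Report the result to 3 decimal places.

λ̂_MAP = 5.667

Σxᵢ = 12+8+10+12 = 42, with n = 4.
Posterior ∝ λ^9e^(−5λ) · λ^42e^(−4λ) = λ^51e^(−9λ), i.e. Gamma(shape=52, rate=9).
The mode of a Gamma(a, b) with a ≥ 1 (shape–rate) is (a−1)/b = 51/9 ≈ 5.667.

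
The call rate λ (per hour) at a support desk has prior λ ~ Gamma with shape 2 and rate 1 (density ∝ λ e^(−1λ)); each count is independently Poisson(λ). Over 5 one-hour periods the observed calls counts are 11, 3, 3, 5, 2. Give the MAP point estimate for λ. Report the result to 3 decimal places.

λ̂_MAP = 4.167

Σxᵢ = 11+3+3+5+2 = 24, with n = 5.
Posterior ∝ λe^(−1λ) · λ^24e^(−5λ) = λ^25e^(−6λ), i.e. Gamma(shape=26, rate=6).
The mode of a Gamma(a, b) with a ≥ 1 (shape–rate) is (a−1)/b = 25/6 ≈ 4.167.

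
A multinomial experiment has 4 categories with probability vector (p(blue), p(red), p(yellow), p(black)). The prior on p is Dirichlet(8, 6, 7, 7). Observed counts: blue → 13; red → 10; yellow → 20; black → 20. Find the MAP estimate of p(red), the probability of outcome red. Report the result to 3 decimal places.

MAP estimate of p(red) = 0.172

The posterior is Dirichlet(αᵢ + nᵢ) = Dirichlet(21, 16, 27, 27).
For a Dirichlet(a₁,…,a_K) with all aᵢ > 1, the mode has j-th component (aⱼ − 1)/(Σaᵢ − K).
Here Σaᵢ = 91 and K = 4, so p(red) = (16 − 1)/(91 − 4) = 15/87 ≈ 0.172.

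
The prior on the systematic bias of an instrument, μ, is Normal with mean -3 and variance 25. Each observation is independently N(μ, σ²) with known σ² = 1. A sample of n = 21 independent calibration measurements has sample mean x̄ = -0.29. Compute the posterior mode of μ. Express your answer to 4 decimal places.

n = 21, x̄ = -0.29.
For a Normal prior and Normal likelihood with known variance, the posterior is Normal; its mode equals its mean, the precision-weighted average.
Prior precision 1/σ₀² = 1/25 = 0.04; data precision n/σ² = 21/1 = 21.
μ̂ = (0.04·(-3) + 21·(-0.29)) / (0.04 + 21) = (-6.21)/21.04 = -621/2104 ≈ -0.2952.

μ̂_MAP = -0.2952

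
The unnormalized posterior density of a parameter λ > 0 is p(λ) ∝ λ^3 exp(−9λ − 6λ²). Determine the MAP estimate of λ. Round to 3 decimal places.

λ̂_MAP = 0.250

ℓ'(λ) = 3/λ − 9 − 12λ. Setting this to zero and multiplying by λ: 12λ² + 9λ − 3 = 0.
λ = (−9 + √(9² + 4·12·3)) / (2·12) = (−9 + √225) / 24 = (−9 + 15)/24 = 1/4.
ℓ''(λ) = −3/λ² − 12 < 0, confirming a maximum.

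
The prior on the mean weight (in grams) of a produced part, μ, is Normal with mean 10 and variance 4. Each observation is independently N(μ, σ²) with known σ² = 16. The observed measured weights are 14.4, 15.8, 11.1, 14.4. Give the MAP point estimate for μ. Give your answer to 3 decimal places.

n = 4; x̄ = (14.4 + 15.8 + 11.1 + 14.4)/4 = 55.7/4 = 13.925.
For a Normal prior and Normal likelihood with known variance, the posterior is Normal; its mode equals its mean, the precision-weighted average.
Prior precision 1/σ₀² = 1/4 = 0.25; data precision n/σ² = 4/16 = 0.25.
μ̂ = (0.25·10 + 0.25·13.925) / (0.25 + 0.25) = 5.98125/0.5 = 11.9625 ≈ 11.963.

μ̂_MAP = 11.963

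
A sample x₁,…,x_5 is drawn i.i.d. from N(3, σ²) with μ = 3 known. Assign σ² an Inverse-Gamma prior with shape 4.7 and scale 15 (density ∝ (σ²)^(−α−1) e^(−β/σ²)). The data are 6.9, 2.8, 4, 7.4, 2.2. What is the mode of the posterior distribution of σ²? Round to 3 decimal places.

Sum of squared deviations about the known mean: SS = (6.9−3)² + (2.8−3)² + (4−3)² + (7.4−3)² + (2.2−3)² = 36.25.
The Normal likelihood contributes (σ²)^(−n/2) exp(−SS/(2σ²)), so the posterior is Inverse-Gamma(α + n/2, β + SS/2) = Inverse-Gamma(7.2, 33.125).
The mode of Inverse-Gamma(a, b) is b/(a+1) = 33.125/8.2 ≈ 4.040.

σ̂²_MAP = 4.040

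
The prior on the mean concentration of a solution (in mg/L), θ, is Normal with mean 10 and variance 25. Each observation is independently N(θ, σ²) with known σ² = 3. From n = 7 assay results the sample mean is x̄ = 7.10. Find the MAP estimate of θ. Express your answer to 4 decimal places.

n = 7, x̄ = 7.10.
For a Normal prior and Normal likelihood with known variance, the posterior is Normal; its mode equals its mean, the precision-weighted average.
Prior precision 1/σ₀² = 1/25 = 0.04; data precision n/σ² = 7/3.
θ̂ = (0.04·10 + (7/3)·7.1) / (0.04 + 7/3) = (509/30)/(178/75) = 2545/356 ≈ 7.1489.

θ̂_MAP = 7.1489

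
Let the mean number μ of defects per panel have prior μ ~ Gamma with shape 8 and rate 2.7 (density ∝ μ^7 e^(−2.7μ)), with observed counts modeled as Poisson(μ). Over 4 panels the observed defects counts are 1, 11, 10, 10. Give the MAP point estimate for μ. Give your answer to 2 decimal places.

μ̂_MAP = 5.82

Σxᵢ = 1+11+10+10 = 32, with n = 4.
Posterior ∝ μ^7e^(−2.7μ) · μ^32e^(−4μ) = μ^39e^(−6.7μ), i.e. Gamma(shape=40, rate=6.7).
The mode of a Gamma(a, b) with a ≥ 1 (shape–rate) is (a−1)/b = 39/6.7 ≈ 5.82.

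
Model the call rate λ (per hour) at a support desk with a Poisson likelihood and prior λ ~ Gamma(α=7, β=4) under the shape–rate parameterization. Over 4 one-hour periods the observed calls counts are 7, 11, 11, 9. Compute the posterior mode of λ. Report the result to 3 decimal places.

λ̂_MAP = 5.500

Σxᵢ = 7+11+11+9 = 38, with n = 4.
Posterior ∝ λ^6e^(−4λ) · λ^38e^(−4λ) = λ^44e^(−8λ), i.e. Gamma(shape=45, rate=8).
The mode of a Gamma(a, b) with a ≥ 1 (shape–rate) is (a−1)/b = 44/8 ≈ 5.500.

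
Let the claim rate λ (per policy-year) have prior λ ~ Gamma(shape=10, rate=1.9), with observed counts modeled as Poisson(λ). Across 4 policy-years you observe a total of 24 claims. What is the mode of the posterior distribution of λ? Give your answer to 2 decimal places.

λ̂_MAP = 5.59

Σxᵢ = 24, n = 4.
Posterior ∝ λ^9e^(−1.9λ) · λ^24e^(−4λ) = λ^33e^(−5.9λ), i.e. Gamma(shape=34, rate=5.9).
The mode of a Gamma(a, b) with a ≥ 1 (shape–rate) is (a−1)/b = 33/5.9 ≈ 5.59.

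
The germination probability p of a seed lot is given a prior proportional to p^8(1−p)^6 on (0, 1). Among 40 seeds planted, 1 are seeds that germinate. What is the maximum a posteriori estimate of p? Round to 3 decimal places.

The prior density ∝ p^8(1−p)^6 is the kernel of Beta(9, 7).
Data: 1 success in 40 trials. The binomial likelihood contributes p(1−p)^39, so the posterior is Beta(9+1, 7+39) = Beta(10, 46).
For Beta(a, b) with a, b > 1 the mode is (a−1)/(a+b−2) = 9/54 ≈ 0.167.

p̂_MAP = 0.167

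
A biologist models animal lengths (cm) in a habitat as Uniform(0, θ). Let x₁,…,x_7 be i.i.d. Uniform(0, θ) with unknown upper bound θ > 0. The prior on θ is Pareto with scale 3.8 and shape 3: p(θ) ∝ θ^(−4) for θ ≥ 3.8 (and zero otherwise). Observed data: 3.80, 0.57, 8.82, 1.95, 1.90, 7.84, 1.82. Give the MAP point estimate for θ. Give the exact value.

The Uniform(0, θ) likelihood is θ^(−n) for θ ≥ max(xᵢ), zero otherwise. Here max(xᵢ) = 8.82.
Posterior ∝ θ^(−4) · θ^(−7) = θ^(−11) on θ ≥ max(3.8, 8.82) = 8.82.
This density is strictly decreasing in θ, so the posterior mode lies at the lower boundary of the support.

θ̂_MAP = 8.82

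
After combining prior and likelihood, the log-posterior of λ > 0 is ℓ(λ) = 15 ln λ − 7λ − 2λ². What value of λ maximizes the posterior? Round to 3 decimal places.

ℓ'(λ) = 15/λ − 7 − 4λ. Setting this to zero and multiplying by λ: 4λ² + 7λ − 15 = 0.
λ = (−7 + √(7² + 4·4·15)) / (2·4) = (−7 + √289) / 8 = (−7 + 17)/8 = 5/4.
ℓ''(λ) = −15/λ² − 4 < 0, confirming a maximum.

λ̂_MAP = 1.250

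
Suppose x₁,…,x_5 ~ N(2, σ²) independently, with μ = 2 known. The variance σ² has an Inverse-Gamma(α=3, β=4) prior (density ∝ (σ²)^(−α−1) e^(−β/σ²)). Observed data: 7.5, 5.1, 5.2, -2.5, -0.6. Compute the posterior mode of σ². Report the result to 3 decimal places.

Sum of squared deviations about the known mean: SS = (7.5−2)² + (5.1−2)² + (5.2−2)² + (-2.5−2)² + (-0.6−2)² = 77.11.
The Normal likelihood contributes (σ²)^(−n/2) exp(−SS/(2σ²)), so the posterior is Inverse-Gamma(α + n/2, β + SS/2) = Inverse-Gamma(5.5, 42.555).
The mode of Inverse-Gamma(a, b) is b/(a+1) = 42.555/6.5 ≈ 6.547.

σ̂²_MAP = 6.547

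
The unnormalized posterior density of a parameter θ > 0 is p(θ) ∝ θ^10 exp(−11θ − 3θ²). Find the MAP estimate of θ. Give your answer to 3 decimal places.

θ̂_MAP = 0.667

ℓ'(θ) = 10/θ − 11 − 6θ. Setting this to zero and multiplying by θ: 6θ² + 11θ − 10 = 0.
θ = (−11 + √(11² + 4·6·10)) / (2·6) = (−11 + √361) / 12 = (−11 + 19)/12 = 2/3.
ℓ''(θ) = −10/θ² − 6 < 0, confirming a maximum.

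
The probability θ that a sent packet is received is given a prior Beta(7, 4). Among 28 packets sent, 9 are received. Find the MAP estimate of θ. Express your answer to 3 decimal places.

θ̂_MAP = 0.405

Prior: Beta(7, 4).
Data: 9 successes in 28 trials. The binomial likelihood contributes θ^9(1−θ)^19, so the posterior is Beta(7+9, 4+19) = Beta(16, 23).
For Beta(a, b) with a, b > 1 the mode is (a−1)/(a+b−2) = 15/37 ≈ 0.405.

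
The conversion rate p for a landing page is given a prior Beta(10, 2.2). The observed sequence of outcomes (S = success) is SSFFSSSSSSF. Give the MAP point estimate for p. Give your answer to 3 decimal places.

p̂_MAP = 0.802

Prior: Beta(10, 2.2).
Data: 8 successes in 11 trials (from the sequence). The binomial likelihood contributes p^8(1−p)^3, so the posterior is Beta(10+8, 2.2+3) = Beta(18, 5.2).
For Beta(a, b) with a, b > 1 the mode is (a−1)/(a+b−2) = 17/21.2 ≈ 0.802.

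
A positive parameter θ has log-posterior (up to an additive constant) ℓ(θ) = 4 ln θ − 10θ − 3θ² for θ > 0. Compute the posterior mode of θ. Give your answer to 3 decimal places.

ℓ'(θ) = 4/θ − 10 − 6θ. Setting this to zero and multiplying by θ: 6θ² + 10θ − 4 = 0.
θ = (−10 + √(10² + 4·6·4)) / (2·6) = (−10 + √196) / 12 = (−10 + 14)/12 = 1/3.
ℓ''(θ) = −4/θ² − 6 < 0, confirming a maximum.

θ̂_MAP = 0.333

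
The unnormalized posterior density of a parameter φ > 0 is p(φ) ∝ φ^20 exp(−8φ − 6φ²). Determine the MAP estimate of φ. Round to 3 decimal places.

φ̂_MAP = 1.000

ℓ'(φ) = 20/φ − 8 − 12φ. Setting this to zero and multiplying by φ: 12φ² + 8φ − 20 = 0.
φ = (−8 + √(8² + 4·12·20)) / (2·12) = (−8 + √1024) / 24 = (−8 + 32)/24 = 1.
ℓ''(φ) = −20/φ² − 12 < 0, confirming a maximum.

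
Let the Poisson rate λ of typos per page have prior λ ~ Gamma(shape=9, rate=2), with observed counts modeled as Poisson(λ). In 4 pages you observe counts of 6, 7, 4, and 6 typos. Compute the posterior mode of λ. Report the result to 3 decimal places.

Σxᵢ = 6+7+4+6 = 23, with n = 4.
Posterior ∝ λ^8e^(−2λ) · λ^23e^(−4λ) = λ^31e^(−6λ), i.e. Gamma(shape=32, rate=6).
The mode of a Gamma(a, b) with a ≥ 1 (shape–rate) is (a−1)/b = 31/6 ≈ 5.167.

λ̂_MAP = 5.167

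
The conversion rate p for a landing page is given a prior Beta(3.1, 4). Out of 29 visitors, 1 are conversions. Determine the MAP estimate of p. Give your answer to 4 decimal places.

Prior: Beta(3.1, 4).
Data: 1 success in 29 trials. The binomial likelihood contributes p(1−p)^28, so the posterior is Beta(3.1+1, 4+28) = Beta(4.1, 32).
For Beta(a, b) with a, b > 1 the mode is (a−1)/(a+b−2) = 3.1/34.1 ≈ 0.0909.

p̂_MAP = 0.0909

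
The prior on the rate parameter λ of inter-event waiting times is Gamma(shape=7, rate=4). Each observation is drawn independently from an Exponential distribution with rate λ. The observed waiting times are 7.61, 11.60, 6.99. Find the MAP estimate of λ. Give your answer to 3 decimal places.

The Exponential(rate=λ) likelihood is ∝ λ^n e^(−λΣtᵢ). Here n = 3 and Σtᵢ = 7.61 + 11.60 + 6.99 = 26.20.
Posterior ∝ λ^6e^(−4λ) · λ^3e^(−26.20λ) = λ^9e^(−30.20λ), i.e. Gamma(10, 30.20).
Mode = (a−1)/b = 9/30.20 ≈ 0.298.

λ̂_MAP = 0.298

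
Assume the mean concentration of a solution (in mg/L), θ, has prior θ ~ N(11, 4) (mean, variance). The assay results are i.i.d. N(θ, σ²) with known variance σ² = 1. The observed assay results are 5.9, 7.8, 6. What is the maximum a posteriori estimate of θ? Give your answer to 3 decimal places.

n = 3; x̄ = (5.9 + 7.8 + 6)/3 = 19.7/3 = 197/30 ≈ 6.5667.
For a Normal prior and Normal likelihood with known variance, the posterior is Normal; its mode equals its mean, the precision-weighted average.
Prior precision 1/σ₀² = 1/4 = 0.25; data precision n/σ² = 3/1 = 3.
θ̂ = (0.25·11 + 3·(197/30)) / (0.25 + 3) = 22.45/3.25 = 449/65 ≈ 6.908.

θ̂_MAP = 6.908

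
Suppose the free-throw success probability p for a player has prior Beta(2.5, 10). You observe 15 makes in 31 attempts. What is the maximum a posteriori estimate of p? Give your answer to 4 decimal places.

Prior: Beta(2.5, 10).
Data: 15 successes in 31 trials. The binomial likelihood contributes p^15(1−p)^16, so the posterior is Beta(2.5+15, 10+16) = Beta(17.5, 26).
For Beta(a, b) with a, b > 1 the mode is (a−1)/(a+b−2) = 16.5/41.5 ≈ 0.3976.

p̂_MAP = 0.3976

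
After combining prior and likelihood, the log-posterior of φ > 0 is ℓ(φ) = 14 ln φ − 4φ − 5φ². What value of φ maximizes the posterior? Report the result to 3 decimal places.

ℓ'(φ) = 14/φ − 4 − 10φ. Setting this to zero and multiplying by φ: 10φ² + 4φ − 14 = 0.
φ = (−4 + √(4² + 4·10·14)) / (2·10) = (−4 + √576) / 20 = (−4 + 24)/20 = 1.
ℓ''(φ) = −14/φ² − 10 < 0, confirming a maximum.

φ̂_MAP = 1.000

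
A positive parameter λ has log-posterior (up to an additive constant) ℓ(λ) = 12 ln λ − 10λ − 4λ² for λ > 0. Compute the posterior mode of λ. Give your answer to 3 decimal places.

ℓ'(λ) = 12/λ − 10 − 8λ. Setting this to zero and multiplying by λ: 8λ² + 10λ − 12 = 0.
λ = (−10 + √(10² + 4·8·12)) / (2·8) = (−10 + √484) / 16 = (−10 + 22)/16 = 3/4.
ℓ''(λ) = −12/λ² − 8 < 0, confirming a maximum.

λ̂_MAP = 0.750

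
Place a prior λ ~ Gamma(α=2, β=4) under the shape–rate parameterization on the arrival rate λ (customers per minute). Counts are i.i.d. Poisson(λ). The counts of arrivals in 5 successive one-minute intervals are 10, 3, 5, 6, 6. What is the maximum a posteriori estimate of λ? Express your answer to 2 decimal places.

Σxᵢ = 10+3+5+6+6 = 30, with n = 5.
Posterior ∝ λe^(−4λ) · λ^30e^(−5λ) = λ^31e^(−9λ), i.e. Gamma(shape=32, rate=9).
The mode of a Gamma(a, b) with a ≥ 1 (shape–rate) is (a−1)/b = 31/9 ≈ 3.44.

λ̂_MAP = 3.44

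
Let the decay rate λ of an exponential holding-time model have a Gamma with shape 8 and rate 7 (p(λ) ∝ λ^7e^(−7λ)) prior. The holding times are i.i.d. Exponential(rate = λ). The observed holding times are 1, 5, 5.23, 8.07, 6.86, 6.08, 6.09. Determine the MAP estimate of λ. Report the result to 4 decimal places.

λ̂_MAP = 0.3088

The Exponential(rate=λ) likelihood is ∝ λ^n e^(−λΣtᵢ). Here n = 7 and Σtᵢ = 1 + 5 + 5.23 + 8.07 + 6.86 + 6.08 + 6.09 = 38.33.
Posterior ∝ λ^7e^(−7λ) · λ^7e^(−38.33λ) = λ^14e^(−45.33λ), i.e. Gamma(15, 45.33).
Mode = (a−1)/b = 14/45.33 ≈ 0.3088.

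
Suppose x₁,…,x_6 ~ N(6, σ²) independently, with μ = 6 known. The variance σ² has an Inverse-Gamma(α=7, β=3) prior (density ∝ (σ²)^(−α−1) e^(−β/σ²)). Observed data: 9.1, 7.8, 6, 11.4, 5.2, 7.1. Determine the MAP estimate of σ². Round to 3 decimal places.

σ̂²_MAP = 2.266

Sum of squared deviations about the known mean: SS = (9.1−6)² + (7.8−6)² + (6−6)² + (11.4−6)² + (5.2−6)² + (7.1−6)² = 43.86.
The Normal likelihood contributes (σ²)^(−n/2) exp(−SS/(2σ²)), so the posterior is Inverse-Gamma(α + n/2, β + SS/2) = Inverse-Gamma(10, 24.93).
The mode of Inverse-Gamma(a, b) is b/(a+1) = 24.93/11 ≈ 2.266.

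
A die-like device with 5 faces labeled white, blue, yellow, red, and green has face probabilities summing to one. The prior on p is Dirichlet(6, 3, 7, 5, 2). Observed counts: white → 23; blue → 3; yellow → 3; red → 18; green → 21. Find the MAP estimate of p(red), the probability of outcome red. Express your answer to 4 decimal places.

MAP estimate of p(red) = 0.2558

The posterior is Dirichlet(αᵢ + nᵢ) = Dirichlet(29, 6, 10, 23, 23).
For a Dirichlet(a₁,…,a_K) with all aᵢ > 1, the mode has j-th component (aⱼ − 1)/(Σaᵢ − K).
Here Σaᵢ = 91 and K = 5, so p(red) = (23 − 1)/(91 − 5) = 22/86 ≈ 0.2558.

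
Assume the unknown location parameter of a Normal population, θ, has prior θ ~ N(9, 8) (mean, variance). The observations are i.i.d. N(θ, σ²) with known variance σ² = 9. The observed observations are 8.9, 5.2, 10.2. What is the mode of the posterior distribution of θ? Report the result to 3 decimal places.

θ̂_MAP = 8.345

n = 3; x̄ = (8.9 + 5.2 + 10.2)/3 = 24.3/3 = 8.1.
For a Normal prior and Normal likelihood with known variance, the posterior is Normal; its mode equals its mean, the precision-weighted average.
Prior precision 1/σ₀² = 1/8 = 0.125; data precision n/σ² = 3/9 = 1/3.
θ̂ = (0.125·9 + (1/3)·8.1) / (0.125 + 1/3) = 3.825/(11/24) = 459/55 ≈ 8.345.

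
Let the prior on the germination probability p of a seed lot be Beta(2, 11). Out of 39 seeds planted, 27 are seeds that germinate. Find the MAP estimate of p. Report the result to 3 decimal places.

Prior: Beta(2, 11).
Data: 27 successes in 39 trials. The binomial likelihood contributes p^27(1−p)^12, so the posterior is Beta(2+27, 11+12) = Beta(29, 23).
For Beta(a, b) with a, b > 1 the mode is (a−1)/(a+b−2) = 28/50 ≈ 0.560.

p̂_MAP = 0.560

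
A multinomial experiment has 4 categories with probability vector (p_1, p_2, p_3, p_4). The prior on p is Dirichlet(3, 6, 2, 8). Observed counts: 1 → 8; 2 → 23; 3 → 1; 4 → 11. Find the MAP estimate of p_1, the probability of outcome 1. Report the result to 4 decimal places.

MAP estimate: 0.1724

The posterior is Dirichlet(αᵢ + nᵢ) = Dirichlet(11, 29, 3, 19).
For a Dirichlet(a₁,…,a_K) with all aᵢ > 1, the mode has j-th component (aⱼ − 1)/(Σaᵢ − K).
Here Σaᵢ = 62 and K = 4, so p_1 = (11 − 1)/(62 − 4) = 10/58 ≈ 0.1724.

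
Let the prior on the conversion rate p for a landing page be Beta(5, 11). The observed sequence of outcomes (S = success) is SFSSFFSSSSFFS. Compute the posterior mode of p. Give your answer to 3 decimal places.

Prior: Beta(5, 11).
Data: 8 successes in 13 trials (from the sequence). The binomial likelihood contributes p^8(1−p)^5, so the posterior is Beta(5+8, 11+5) = Beta(13, 16).
For Beta(a, b) with a, b > 1 the mode is (a−1)/(a+b−2) = 12/27 ≈ 0.444.

p̂_MAP = 0.444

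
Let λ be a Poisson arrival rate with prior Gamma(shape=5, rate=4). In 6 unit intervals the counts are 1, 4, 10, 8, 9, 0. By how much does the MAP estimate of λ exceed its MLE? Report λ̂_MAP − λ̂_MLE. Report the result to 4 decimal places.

MAP − MLE = -1.7333

Σxᵢ = 32. Posterior is Gamma(37, 10); MAP = (37−1)/10 = 36/10 ≈ 3.60000.
MLE = x̄ = 32/6 ≈ 5.33333.
Difference = 36/10 − 32/6 = -26/15 ≈ -1.7333.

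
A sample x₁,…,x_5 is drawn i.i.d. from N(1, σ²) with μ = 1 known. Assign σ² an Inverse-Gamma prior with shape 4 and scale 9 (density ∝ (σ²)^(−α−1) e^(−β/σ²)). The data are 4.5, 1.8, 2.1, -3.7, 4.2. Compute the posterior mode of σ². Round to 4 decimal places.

Sum of squared deviations about the known mean: SS = (4.5−1)² + (1.8−1)² + (2.1−1)² + (-3.7−1)² + (4.2−1)² = 46.43.
The Normal likelihood contributes (σ²)^(−n/2) exp(−SS/(2σ²)), so the posterior is Inverse-Gamma(α + n/2, β + SS/2) = Inverse-Gamma(6.5, 32.215).
The mode of Inverse-Gamma(a, b) is b/(a+1) = 32.215/7.5 ≈ 4.2953.

σ̂²_MAP = 4.2953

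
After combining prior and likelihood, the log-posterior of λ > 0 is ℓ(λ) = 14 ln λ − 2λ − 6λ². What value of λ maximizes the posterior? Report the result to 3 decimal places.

ℓ'(λ) = 14/λ − 2 − 12λ. Setting this to zero and multiplying by λ: 12λ² + 2λ − 14 = 0.
λ = (−2 + √(2² + 4·12·14)) / (2·12) = (−2 + √676) / 24 = (−2 + 26)/24 = 1.
ℓ''(λ) = −14/λ² − 12 < 0, confirming a maximum.

λ̂_MAP = 1.000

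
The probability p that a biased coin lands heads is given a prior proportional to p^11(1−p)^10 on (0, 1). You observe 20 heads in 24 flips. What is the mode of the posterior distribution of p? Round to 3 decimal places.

The prior density ∝ p^11(1−p)^10 is the kernel of Beta(12, 11).
Data: 20 successes in 24 trials. The binomial likelihood contributes p^20(1−p)^4, so the posterior is Beta(12+20, 11+4) = Beta(32, 15).
For Beta(a, b) with a, b > 1 the mode is (a−1)/(a+b−2) = 31/45 ≈ 0.689.

p̂_MAP = 0.689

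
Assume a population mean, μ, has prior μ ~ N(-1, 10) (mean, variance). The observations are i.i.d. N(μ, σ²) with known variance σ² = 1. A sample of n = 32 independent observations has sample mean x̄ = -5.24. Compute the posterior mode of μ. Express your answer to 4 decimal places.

n = 32, x̄ = -5.24.
For a Normal prior and Normal likelihood with known variance, the posterior is Normal; its mode equals its mean, the precision-weighted average.
Prior precision 1/σ₀² = 1/10 = 0.1; data precision n/σ² = 32/1 = 32.
μ̂ = (0.1·(-1) + 32·(-5.24)) / (0.1 + 32) = (-167.78)/32.1 = -8389/1605 ≈ -5.2268.

μ̂_MAP = -5.2268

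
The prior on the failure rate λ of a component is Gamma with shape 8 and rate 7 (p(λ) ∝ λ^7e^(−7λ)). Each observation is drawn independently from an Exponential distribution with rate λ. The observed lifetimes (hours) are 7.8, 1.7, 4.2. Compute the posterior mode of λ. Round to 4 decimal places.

The Exponential(rate=λ) likelihood is ∝ λ^n e^(−λΣtᵢ). Here n = 3 and Σtᵢ = 7.8 + 1.7 + 4.2 = 13.7.
Posterior ∝ λ^7e^(−7λ) · λ^3e^(−13.7λ) = λ^10e^(−20.7λ), i.e. Gamma(11, 20.7).
Mode = (a−1)/b = 10/20.7 ≈ 0.4831.

λ̂_MAP = 0.4831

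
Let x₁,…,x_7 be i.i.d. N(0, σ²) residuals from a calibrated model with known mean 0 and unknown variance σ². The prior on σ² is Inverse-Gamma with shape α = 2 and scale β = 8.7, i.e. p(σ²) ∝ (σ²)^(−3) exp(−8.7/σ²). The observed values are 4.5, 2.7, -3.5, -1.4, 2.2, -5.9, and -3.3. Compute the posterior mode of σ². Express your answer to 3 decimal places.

σ̂²_MAP = 8.438

Sum of squared deviations about the known mean: SS = (4.5−0)² + (2.7−0)² + (-3.5−0)² + (-1.4−0)² + (2.2−0)² + (-5.9−0)² + (-3.3−0)² = 92.29.
The Normal likelihood contributes (σ²)^(−n/2) exp(−SS/(2σ²)), so the posterior is Inverse-Gamma(α + n/2, β + SS/2) = Inverse-Gamma(5.5, 54.845).
The mode of Inverse-Gamma(a, b) is b/(a+1) = 54.845/6.5 ≈ 8.438.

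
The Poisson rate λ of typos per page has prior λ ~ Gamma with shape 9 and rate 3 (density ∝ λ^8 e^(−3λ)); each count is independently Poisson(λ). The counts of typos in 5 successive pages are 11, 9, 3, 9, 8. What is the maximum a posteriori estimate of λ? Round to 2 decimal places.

λ̂_MAP = 6.00

Σxᵢ = 11+9+3+9+8 = 40, with n = 5.
Posterior ∝ λ^8e^(−3λ) · λ^40e^(−5λ) = λ^48e^(−8λ), i.e. Gamma(shape=49, rate=8).
The mode of a Gamma(a, b) with a ≥ 1 (shape–rate) is (a−1)/b = 48/8 ≈ 6.00.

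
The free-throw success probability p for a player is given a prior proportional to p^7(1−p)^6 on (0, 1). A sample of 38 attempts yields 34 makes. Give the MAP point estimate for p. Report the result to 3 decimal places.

The prior density ∝ p^7(1−p)^6 is the kernel of Beta(8, 7).
Data: 34 successes in 38 trials. The binomial likelihood contributes p^34(1−p)^4, so the posterior is Beta(8+34, 7+4) = Beta(42, 11).
For Beta(a, b) with a, b > 1 the mode is (a−1)/(a+b−2) = 41/51 ≈ 0.804.

p̂_MAP = 0.804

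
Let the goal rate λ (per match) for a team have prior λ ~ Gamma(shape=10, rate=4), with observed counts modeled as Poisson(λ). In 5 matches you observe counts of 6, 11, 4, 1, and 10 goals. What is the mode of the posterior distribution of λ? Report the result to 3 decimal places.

λ̂_MAP = 4.556

Σxᵢ = 6+11+4+1+10 = 32, with n = 5.
Posterior ∝ λ^9e^(−4λ) · λ^32e^(−5λ) = λ^41e^(−9λ), i.e. Gamma(shape=42, rate=9).
The mode of a Gamma(a, b) with a ≥ 1 (shape–rate) is (a−1)/b = 41/9 ≈ 4.556.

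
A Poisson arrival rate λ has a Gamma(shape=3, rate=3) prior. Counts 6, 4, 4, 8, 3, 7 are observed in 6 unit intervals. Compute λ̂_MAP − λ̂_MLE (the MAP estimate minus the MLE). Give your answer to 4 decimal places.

Σxᵢ = 32. Posterior is Gamma(35, 9); MAP = (35−1)/9 = 34/9 ≈ 3.77778.
MLE = x̄ = 32/6 ≈ 5.33333.
Difference = 34/9 − 32/6 = -14/9 ≈ -1.5556.

MAP − MLE = -1.5556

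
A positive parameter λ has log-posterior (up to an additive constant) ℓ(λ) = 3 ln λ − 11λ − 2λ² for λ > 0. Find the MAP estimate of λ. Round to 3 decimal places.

λ̂_MAP = 0.250

ℓ'(λ) = 3/λ − 11 − 4λ. Setting this to zero and multiplying by λ: 4λ² + 11λ − 3 = 0.
λ = (−11 + √(11² + 4·4·3)) / (2·4) = (−11 + √169) / 8 = (−11 + 13)/8 = 1/4.
ℓ''(λ) = −3/λ² − 4 < 0, confirming a maximum.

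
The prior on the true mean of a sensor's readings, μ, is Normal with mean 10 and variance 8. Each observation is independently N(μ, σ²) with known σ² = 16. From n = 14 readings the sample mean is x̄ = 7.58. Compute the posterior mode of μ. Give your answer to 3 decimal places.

μ̂_MAP = 7.883

n = 14, x̄ = 7.58.
For a Normal prior and Normal likelihood with known variance, the posterior is Normal; its mode equals its mean, the precision-weighted average.
Prior precision 1/σ₀² = 1/8 = 0.125; data precision n/σ² = 14/16 = 0.875.
μ̂ = (0.125·10 + 0.875·7.58) / (0.125 + 0.875) = 7.8825/1 = 7.8825 ≈ 7.883.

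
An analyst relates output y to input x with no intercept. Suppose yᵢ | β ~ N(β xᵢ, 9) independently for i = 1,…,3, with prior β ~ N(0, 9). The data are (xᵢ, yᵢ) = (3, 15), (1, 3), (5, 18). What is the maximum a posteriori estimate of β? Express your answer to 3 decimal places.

log p(β | y) = −Σ(yᵢ − βxᵢ)²/(2·9) − β²/(2·9) + const.
Setting the derivative to zero: Σxᵢ(yᵢ − βxᵢ)/9 − β/9 = 0, so β = Σxᵢyᵢ / (Σxᵢ² + σ²/τ²).
Σxᵢyᵢ = 3·15 + 1·3 + 5·18 = 138; Σxᵢ² = 35; σ²/τ² = 1.
β̂_MAP = 138 / (35 + 1) = 138/36 ≈ 3.833.

β̂_MAP = 3.833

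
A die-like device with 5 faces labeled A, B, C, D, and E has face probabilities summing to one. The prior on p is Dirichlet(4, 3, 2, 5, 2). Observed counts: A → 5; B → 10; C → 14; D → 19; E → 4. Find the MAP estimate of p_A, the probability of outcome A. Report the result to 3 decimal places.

The posterior is Dirichlet(αᵢ + nᵢ) = Dirichlet(9, 13, 16, 24, 6).
For a Dirichlet(a₁,…,a_K) with all aᵢ > 1, the mode has j-th component (aⱼ − 1)/(Σaᵢ − K).
Here Σaᵢ = 68 and K = 5, so p_A = (9 − 1)/(68 − 5) = 8/63 ≈ 0.127.

MAP estimate of p_A = 0.127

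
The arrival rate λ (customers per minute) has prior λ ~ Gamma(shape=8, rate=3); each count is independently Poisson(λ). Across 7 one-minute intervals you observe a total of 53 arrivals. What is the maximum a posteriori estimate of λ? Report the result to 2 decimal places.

Σxᵢ = 53, n = 7.
Posterior ∝ λ^7e^(−3λ) · λ^53e^(−7λ) = λ^60e^(−10λ), i.e. Gamma(shape=61, rate=10).
The mode of a Gamma(a, b) with a ≥ 1 (shape–rate) is (a−1)/b = 60/10 ≈ 6.00.

λ̂_MAP = 6.00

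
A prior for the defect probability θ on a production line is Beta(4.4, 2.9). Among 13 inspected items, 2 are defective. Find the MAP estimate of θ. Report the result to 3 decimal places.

θ̂_MAP = 0.295

Prior: Beta(4.4, 2.9).
Data: 2 successes in 13 trials. The binomial likelihood contributes θ^2(1−θ)^11, so the posterior is Beta(4.4+2, 2.9+11) = Beta(6.4, 13.9).
For Beta(a, b) with a, b > 1 the mode is (a−1)/(a+b−2) = 5.4/18.3 ≈ 0.295.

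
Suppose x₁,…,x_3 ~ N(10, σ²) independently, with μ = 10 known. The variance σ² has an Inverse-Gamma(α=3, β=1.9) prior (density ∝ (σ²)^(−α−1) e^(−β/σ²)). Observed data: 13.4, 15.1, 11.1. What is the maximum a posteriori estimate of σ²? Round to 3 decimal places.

σ̂²_MAP = 3.871

Sum of squared deviations about the known mean: SS = (13.4−10)² + (15.1−10)² + (11.1−10)² = 38.78.
The Normal likelihood contributes (σ²)^(−n/2) exp(−SS/(2σ²)), so the posterior is Inverse-Gamma(α + n/2, β + SS/2) = Inverse-Gamma(4.5, 21.29).
The mode of Inverse-Gamma(a, b) is b/(a+1) = 21.29/5.5 ≈ 3.871.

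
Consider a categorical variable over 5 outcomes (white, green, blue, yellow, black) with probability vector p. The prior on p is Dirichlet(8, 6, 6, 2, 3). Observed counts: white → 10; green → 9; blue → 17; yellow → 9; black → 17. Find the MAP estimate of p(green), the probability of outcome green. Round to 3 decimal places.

MAP estimate of p(green) = 0.171

The posterior is Dirichlet(αᵢ + nᵢ) = Dirichlet(18, 15, 23, 11, 20).
For a Dirichlet(a₁,…,a_K) with all aᵢ > 1, the mode has j-th component (aⱼ − 1)/(Σaᵢ − K).
Here Σaᵢ = 87 and K = 5, so p(green) = (15 − 1)/(87 − 5) = 14/82 ≈ 0.171.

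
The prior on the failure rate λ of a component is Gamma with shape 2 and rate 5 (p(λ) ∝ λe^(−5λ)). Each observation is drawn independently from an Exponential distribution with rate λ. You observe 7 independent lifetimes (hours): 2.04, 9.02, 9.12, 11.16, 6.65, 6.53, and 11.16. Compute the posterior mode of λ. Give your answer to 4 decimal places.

The Exponential(rate=λ) likelihood is ∝ λ^n e^(−λΣtᵢ). Here n = 7 and Σtᵢ = 2.04 + 9.02 + 9.12 + 11.16 + 6.65 + 6.53 + 11.16 = 55.68.
Posterior ∝ λe^(−5λ) · λ^7e^(−55.68λ) = λ^8e^(−60.68λ), i.e. Gamma(9, 60.68).
Mode = (a−1)/b = 8/60.68 ≈ 0.1318.

λ̂_MAP = 0.1318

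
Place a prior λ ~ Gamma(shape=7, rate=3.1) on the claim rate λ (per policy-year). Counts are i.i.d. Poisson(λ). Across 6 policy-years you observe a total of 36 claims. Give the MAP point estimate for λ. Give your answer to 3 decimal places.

λ̂_MAP = 4.615

Σxᵢ = 36, n = 6.
Posterior ∝ λ^6e^(−3.1λ) · λ^36e^(−6λ) = λ^42e^(−9.1λ), i.e. Gamma(shape=43, rate=9.1).
The mode of a Gamma(a, b) with a ≥ 1 (shape–rate) is (a−1)/b = 42/9.1 ≈ 4.615.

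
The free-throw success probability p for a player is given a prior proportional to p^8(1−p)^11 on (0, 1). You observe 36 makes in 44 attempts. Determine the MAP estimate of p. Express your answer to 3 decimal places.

The prior density ∝ p^8(1−p)^11 is the kernel of Beta(9, 12).
Data: 36 successes in 44 trials. The binomial likelihood contributes p^36(1−p)^8, so the posterior is Beta(9+36, 12+8) = Beta(45, 20).
For Beta(a, b) with a, b > 1 the mode is (a−1)/(a+b−2) = 44/63 ≈ 0.698.

p̂_MAP = 0.698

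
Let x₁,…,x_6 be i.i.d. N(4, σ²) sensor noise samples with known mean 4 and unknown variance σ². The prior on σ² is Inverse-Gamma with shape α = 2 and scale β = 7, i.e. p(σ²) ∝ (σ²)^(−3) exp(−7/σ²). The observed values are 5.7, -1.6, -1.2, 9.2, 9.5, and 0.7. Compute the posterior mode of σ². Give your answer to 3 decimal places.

σ̂²_MAP = 11.956

Sum of squared deviations about the known mean: SS = (5.7−4)² + (-1.6−4)² + (-1.2−4)² + (9.2−4)² + (9.5−4)² + (0.7−4)² = 129.47.
The Normal likelihood contributes (σ²)^(−n/2) exp(−SS/(2σ²)), so the posterior is Inverse-Gamma(α + n/2, β + SS/2) = Inverse-Gamma(5, 71.735).
The mode of Inverse-Gamma(a, b) is b/(a+1) = 71.735/6 ≈ 11.956.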